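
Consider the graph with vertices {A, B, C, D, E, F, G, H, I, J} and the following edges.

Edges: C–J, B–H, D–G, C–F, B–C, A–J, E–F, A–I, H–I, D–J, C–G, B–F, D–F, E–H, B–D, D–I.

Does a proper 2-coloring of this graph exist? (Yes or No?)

No

B, C, F form a triangle, so at least 3 colors are needed.
So 2 colors are not enough.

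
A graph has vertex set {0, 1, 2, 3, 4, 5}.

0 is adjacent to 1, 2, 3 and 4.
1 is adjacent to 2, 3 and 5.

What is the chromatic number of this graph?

3

0, 1, 3 are pairwise adjacent, so at least 3 colors are needed.
3 colors suffice: color a → {0, 5}; color b → {1, 4}; color c → {2, 3}. Every edge joins two different colors.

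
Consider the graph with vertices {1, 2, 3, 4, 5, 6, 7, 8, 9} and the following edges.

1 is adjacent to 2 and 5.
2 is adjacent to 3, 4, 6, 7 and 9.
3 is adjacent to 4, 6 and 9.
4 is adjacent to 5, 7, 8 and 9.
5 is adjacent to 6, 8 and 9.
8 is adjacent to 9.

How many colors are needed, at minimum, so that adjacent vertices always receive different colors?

2, 3, 4, 9 are pairwise adjacent (a clique of size 4), so at least 4 colors are needed.
4 colors suffice: color red → {2, 5}; color blue → {1, 4, 6}; color green → {7, 9}; color yellow → {3, 8}. Each edge has distinct colors on its endpoints.

4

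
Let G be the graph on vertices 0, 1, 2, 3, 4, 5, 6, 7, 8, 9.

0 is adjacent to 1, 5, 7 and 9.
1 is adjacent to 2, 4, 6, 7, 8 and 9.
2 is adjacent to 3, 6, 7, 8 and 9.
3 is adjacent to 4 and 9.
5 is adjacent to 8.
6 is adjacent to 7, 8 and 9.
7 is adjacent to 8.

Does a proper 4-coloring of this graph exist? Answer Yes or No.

No

1, 2, 6, 7, 8 form a clique, so at least 5 colors are needed.
So 4 colors are not enough.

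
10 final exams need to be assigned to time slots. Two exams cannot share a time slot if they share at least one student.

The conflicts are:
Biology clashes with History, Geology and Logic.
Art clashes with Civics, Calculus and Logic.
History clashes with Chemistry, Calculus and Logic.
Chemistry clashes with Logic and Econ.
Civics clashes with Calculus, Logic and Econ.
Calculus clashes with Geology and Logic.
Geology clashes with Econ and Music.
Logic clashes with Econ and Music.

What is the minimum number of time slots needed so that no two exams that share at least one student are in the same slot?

4

Art, Civics, Calculus, Logic all conflict with each other, so at least 4 time slots are needed.
A valid assignment using 4 time slots: Biology=2, Art=4, History=3, Chemistry=4, Civics=3, Calculus=2, Geology=1, Logic=1, Econ=2, Music=2. Every pair that conflicts lands in different time slots.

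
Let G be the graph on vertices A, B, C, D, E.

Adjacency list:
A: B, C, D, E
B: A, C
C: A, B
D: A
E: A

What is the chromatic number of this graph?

A, B, C are pairwise adjacent, so at least 3 colors are needed.
3 colors suffice: A=1, B=3, C=2, D=2, E=2. Every edge joins two different colors.

3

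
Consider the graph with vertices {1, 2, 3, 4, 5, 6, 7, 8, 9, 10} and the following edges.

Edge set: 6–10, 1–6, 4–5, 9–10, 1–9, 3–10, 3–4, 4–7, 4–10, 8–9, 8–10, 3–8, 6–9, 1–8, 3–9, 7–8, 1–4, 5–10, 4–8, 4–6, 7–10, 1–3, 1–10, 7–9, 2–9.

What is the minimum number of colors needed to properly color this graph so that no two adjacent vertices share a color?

1, 3, 8, 9, 10 are mutually adjacent (a clique of size 5), so at least 5 colors are needed.
5 colors suffice: color a → {2, 10}; color b → {4, 9}; color c → {5, 6, 8}; color d → {1, 7}; color e → {3}. No two adjacent vertices share a color.

5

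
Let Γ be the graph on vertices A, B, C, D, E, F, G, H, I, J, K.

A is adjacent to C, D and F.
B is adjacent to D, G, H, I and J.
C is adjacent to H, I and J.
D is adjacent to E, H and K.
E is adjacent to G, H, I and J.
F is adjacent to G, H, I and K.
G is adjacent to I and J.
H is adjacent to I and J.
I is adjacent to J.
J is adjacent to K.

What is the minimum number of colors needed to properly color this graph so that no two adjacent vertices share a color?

B, G, I, J form a clique, so at least 4 colors are needed.
One proper 4-coloring: A=2, B=4, C=4, D=1, E=4, F=1, G=2, H=2, I=3, J=1, K=2. Every edge joins two different colors.

4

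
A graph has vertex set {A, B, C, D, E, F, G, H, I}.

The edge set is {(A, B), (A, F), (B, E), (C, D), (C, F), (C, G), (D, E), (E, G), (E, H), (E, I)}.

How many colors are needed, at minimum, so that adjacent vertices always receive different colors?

A and F are adjacent, so at least 2 colors are needed.
2 colors suffice: color red → {A, C, E}; color blue → {B, D, F, G, H, I}. Each edge has distinct colors on its endpoints.

2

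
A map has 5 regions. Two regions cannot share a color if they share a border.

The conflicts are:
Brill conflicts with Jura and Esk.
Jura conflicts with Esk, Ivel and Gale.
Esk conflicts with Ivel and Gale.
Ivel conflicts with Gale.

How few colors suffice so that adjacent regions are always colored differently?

Jura, Esk, Ivel, Gale are mutually in conflict, so at least 4 colors are needed.
4 colors suffice: Brill=3, Jura=1, Esk=2, Ivel=3, Gale=4. No two conflicting regions share a color.

4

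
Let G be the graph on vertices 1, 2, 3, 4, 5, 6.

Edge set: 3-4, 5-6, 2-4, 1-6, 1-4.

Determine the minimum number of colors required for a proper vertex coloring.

2

1 and 6 are adjacent, so at least 2 colors are needed.
2 colors suffice: color red → {4, 6}; color blue → {1, 2, 3, 5}. Every edge joins two different colors.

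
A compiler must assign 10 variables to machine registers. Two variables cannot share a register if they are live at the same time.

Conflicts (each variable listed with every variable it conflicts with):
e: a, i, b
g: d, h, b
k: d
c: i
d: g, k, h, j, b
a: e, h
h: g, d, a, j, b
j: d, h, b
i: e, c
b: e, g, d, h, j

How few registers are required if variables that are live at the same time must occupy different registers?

d, h, j, b are mutually in conflict, so at least 4 registers are needed.
A valid assignment using 4 registers: e=2, g=4, k=1, c=2, d=3, a=1, h=2, j=4, i=1, b=1. No two conflicting variables share a register.

4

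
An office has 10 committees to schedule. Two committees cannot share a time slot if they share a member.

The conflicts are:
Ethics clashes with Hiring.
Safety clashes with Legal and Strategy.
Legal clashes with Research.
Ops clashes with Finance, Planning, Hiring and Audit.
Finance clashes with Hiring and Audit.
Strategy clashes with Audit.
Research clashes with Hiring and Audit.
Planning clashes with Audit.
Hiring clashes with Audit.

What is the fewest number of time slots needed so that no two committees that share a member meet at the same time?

Ops, Finance, Hiring, Audit are mutually in conflict, so at least 4 time slots are needed.
4 time slots suffice: time slot 1 → {Ethics, Legal, Audit}; time slot 2 → {Strategy, Planning, Hiring}; time slot 3 → {Safety, Ops, Research}; time slot 4 → {Finance}. Every pair that conflicts lands in different time slots.

4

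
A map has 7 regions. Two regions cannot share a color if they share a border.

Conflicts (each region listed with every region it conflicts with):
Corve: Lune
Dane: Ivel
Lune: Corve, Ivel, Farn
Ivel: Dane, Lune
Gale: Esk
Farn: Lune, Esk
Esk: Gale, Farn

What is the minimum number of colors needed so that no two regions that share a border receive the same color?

2

Lune and Ivel conflict, so at least 2 colors are needed.
2 colors suffice: color 1 → {Dane, Lune, Esk}; color 2 → {Corve, Ivel, Gale, Farn}. Each listed conflict is separated.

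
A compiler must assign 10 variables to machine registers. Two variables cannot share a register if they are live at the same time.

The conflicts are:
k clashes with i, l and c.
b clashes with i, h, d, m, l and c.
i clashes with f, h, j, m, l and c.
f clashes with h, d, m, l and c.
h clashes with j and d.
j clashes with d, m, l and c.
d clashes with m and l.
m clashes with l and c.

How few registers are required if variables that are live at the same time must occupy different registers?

4

i, j, m, l are mutually in conflict, so at least 4 registers are needed.
4 registers suffice: register 1 → {i, d}; register 2 → {k, h, m}; register 3 → {l, c}; register 4 → {b, f, j}. Every pair that conflicts lands in different registers.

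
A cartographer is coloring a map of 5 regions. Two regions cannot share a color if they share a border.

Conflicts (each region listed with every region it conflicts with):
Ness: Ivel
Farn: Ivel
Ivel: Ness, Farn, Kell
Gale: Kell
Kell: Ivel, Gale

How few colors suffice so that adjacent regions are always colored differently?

2

Farn and Ivel conflict, so at least 2 colors are needed.
2 colors suffice: Ness=2, Farn=2, Ivel=1, Gale=1, Kell=2. Every pair that conflicts lands in different colors.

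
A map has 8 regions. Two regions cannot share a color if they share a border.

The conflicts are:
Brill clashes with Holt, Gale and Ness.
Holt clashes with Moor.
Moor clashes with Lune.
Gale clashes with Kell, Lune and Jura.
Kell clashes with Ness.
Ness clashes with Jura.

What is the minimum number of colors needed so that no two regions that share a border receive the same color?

3

The cycle Lune-Moor-Holt-Brill-Gale-Lune has odd length 5, so it cannot be 2-colored; at least 3 colors are needed.
3 colors suffice: color 1 → {Holt, Gale, Ness}; color 2 → {Brill, Moor, Kell, Jura}; color 3 → {Lune}. Each listed conflict is separated.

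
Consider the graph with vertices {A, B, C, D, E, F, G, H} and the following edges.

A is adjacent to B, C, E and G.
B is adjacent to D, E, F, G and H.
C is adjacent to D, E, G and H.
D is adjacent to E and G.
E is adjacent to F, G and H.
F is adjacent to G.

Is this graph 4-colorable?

Yes

The chromatic number is 4. A, C, E, G are mutually adjacent (a clique of size 4), so at least 4 colors are needed.
4 colors suffice: color red → {E}; color blue → {G, H}; color green → {B, C}; color yellow → {A, D, F}.
That is already a proper 4-coloring.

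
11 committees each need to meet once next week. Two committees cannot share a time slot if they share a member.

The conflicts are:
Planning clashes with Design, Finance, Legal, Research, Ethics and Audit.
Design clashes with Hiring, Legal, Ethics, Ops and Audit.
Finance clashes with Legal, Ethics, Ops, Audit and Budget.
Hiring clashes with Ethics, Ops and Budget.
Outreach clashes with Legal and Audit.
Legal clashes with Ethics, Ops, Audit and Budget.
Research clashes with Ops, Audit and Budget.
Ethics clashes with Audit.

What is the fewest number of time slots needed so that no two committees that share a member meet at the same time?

5

Planning, Finance, Legal, Ethics, Audit all conflict with each other, so at least 5 time slots are needed.
5 time slots suffice: time slot 1 → {Hiring, Legal, Research}; time slot 2 → {Ops, Audit, Budget}; time slot 3 → {Design, Finance, Outreach}; time slot 4 → {Planning}; time slot 5 → {Ethics}. Every pair that conflicts lands in different time slots.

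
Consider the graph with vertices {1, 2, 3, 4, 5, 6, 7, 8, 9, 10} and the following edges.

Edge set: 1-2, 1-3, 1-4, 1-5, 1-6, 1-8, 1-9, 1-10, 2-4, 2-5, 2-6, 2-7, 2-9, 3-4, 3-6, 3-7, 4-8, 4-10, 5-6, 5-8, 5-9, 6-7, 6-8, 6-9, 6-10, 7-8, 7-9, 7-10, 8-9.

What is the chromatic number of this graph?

5

1, 5, 6, 8, 9 are pairwise adjacent (a clique of size 5), so at least 5 colors are needed.
5 colors suffice: color a → {1, 7}; color b → {4, 6}; color c → {2, 3, 8, 10}; color d → {9}; color e → {5}. Every edge joins two different colors.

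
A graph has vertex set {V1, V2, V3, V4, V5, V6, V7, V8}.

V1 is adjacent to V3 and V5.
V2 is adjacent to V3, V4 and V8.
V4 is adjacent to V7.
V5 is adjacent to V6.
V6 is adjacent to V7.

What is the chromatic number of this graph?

3

The cycle V7-V4-V2-V3-V1-V5-V6-V7 has odd length 7, so it cannot be 2-colored; at least 3 colors are needed.
3 colors suffice: color 1 → {V2, V5, V7}; color 2 → {V3, V4, V6, V8}; color 3 → {V1}. Each edge has distinct colors on its endpoints.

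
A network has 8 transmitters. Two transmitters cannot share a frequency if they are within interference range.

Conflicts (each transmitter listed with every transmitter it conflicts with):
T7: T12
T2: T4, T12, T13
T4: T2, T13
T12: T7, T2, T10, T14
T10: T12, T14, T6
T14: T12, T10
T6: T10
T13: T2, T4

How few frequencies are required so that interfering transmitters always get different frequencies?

T12, T10, T14 are mutually in conflict, so at least 3 frequencies are needed.
3 frequencies suffice: frequency 1 → {T12, T6, T13}; frequency 2 → {T7, T2, T10}; frequency 3 → {T4, T14}. Every pair that conflicts lands in different frequencies.

3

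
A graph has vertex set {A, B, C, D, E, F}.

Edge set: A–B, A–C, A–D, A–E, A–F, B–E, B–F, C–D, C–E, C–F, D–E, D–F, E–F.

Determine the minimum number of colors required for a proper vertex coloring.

5

A, C, D, E, F are mutually adjacent (a clique of size 5), so at least 5 colors are needed.
5 colors suffice: color 1 → {F}; color 2 → {A}; color 3 → {E}; color 4 → {B, D}; color 5 → {C}. Each edge has distinct colors on its endpoints.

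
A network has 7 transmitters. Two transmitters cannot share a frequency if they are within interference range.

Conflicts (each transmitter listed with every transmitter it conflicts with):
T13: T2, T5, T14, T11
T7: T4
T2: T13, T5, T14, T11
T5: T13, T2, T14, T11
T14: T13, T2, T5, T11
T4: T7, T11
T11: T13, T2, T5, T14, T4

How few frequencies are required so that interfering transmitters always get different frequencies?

T13, T2, T5, T14, T11 are mutually in conflict, so at least 5 frequencies are needed.
5 frequencies suffice: frequency 1 → {T7, T11}; frequency 2 → {T2, T4}; frequency 3 → {T14}; frequency 4 → {T13}; frequency 5 → {T5}. Each listed conflict is separated.

5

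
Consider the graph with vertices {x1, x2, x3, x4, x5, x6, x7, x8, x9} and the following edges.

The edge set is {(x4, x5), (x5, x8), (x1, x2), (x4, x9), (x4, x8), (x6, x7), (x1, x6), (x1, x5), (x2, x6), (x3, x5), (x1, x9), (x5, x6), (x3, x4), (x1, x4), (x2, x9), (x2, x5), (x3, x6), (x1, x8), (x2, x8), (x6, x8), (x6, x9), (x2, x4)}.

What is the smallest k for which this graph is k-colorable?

x1, x2, x5, x6, x8 are pairwise adjacent (a clique of size 5), so at least 5 colors are needed.
5 colors suffice: x1=3, x2=2, x3=2, x4=1, x5=4, x6=1, x7=2, x8=5, x9=4. No two adjacent vertices share a color.

5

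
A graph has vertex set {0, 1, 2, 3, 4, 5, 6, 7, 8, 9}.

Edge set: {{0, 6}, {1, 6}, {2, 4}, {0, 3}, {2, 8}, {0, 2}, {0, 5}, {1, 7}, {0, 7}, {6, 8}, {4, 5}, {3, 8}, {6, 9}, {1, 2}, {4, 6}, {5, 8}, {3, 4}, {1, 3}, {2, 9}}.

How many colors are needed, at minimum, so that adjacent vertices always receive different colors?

5 and 8 are adjacent, so at least 2 colors are needed.
One proper 2-coloring: 0=b, 1=b, 2=a, 3=a, 4=b, 5=a, 6=a, 7=a, 8=b, 9=b. No two adjacent vertices share a color.

2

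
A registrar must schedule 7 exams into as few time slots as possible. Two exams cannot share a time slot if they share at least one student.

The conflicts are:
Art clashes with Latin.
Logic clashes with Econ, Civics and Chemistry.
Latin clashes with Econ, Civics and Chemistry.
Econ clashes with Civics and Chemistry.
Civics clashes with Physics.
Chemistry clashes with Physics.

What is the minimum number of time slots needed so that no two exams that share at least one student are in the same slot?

3

Latin, Econ, Civics all conflict with each other, so at least 3 time slots are needed.
3 time slots suffice: time slot 1 → {Art, Civics, Chemistry}; time slot 2 → {Logic, Latin, Physics}; time slot 3 → {Econ}. Each listed conflict is separated.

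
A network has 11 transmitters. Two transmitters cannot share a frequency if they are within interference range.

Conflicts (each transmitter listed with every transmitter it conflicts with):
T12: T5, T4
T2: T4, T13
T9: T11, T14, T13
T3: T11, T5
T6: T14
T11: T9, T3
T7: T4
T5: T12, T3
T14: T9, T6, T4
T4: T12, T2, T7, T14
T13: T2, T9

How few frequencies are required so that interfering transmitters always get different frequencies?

3

The cycle T2-T4-T14-T9-T13-T2 has odd length 5, so it cannot be 2-colored; at least 3 frequencies are needed.
Using 3 frequencies: T12=2, T2=2, T9=1, T3=1, T6=1, T11=2, T7=2, T5=3, T14=2, T4=1, T13=3. Each listed conflict is separated.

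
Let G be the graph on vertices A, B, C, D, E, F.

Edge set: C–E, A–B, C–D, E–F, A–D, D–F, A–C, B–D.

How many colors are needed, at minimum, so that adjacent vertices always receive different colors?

A, B, D form a triangle, so at least 3 colors are needed.
3 colors suffice: color 1 → {D, E}; color 2 → {A, F}; color 3 → {B, C}. No two adjacent vertices share a color.

3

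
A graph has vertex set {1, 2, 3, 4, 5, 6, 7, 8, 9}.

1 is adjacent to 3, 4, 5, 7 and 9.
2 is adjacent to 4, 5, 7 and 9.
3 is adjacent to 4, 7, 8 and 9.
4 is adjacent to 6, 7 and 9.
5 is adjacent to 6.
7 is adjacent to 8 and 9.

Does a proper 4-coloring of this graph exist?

1, 3, 4, 7, 9 are pairwise adjacent (a clique of size 5), so at least 5 colors are needed.
So 4 colors are not enough.

No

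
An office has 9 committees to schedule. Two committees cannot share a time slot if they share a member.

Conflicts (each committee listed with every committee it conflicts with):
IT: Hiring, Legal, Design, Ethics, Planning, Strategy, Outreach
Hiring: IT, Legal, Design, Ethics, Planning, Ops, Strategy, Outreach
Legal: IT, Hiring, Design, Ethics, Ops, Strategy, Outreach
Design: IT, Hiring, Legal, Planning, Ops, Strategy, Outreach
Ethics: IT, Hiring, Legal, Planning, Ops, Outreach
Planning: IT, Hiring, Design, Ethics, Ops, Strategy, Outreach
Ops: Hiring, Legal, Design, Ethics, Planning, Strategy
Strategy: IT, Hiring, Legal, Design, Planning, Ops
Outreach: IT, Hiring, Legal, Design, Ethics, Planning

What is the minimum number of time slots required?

5

IT, Hiring, Design, Planning, Outreach are mutually in conflict, so at least 5 time slots are needed.
A valid assignment using 5 time slots: IT=4, Hiring=1, Legal=3, Design=2, Ethics=2, Planning=3, Ops=4, Strategy=5, Outreach=5. Each listed conflict is separated.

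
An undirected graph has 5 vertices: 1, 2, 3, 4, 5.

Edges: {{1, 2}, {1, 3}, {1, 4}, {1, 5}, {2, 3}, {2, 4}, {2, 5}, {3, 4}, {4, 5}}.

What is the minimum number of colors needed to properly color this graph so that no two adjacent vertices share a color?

1, 2, 3, 4 are pairwise adjacent (a clique of size 4), so at least 4 colors are needed.
4 colors suffice: color red → {2}; color blue → {1}; color green → {4}; color yellow → {3, 5}. Each edge has distinct colors on its endpoints.

4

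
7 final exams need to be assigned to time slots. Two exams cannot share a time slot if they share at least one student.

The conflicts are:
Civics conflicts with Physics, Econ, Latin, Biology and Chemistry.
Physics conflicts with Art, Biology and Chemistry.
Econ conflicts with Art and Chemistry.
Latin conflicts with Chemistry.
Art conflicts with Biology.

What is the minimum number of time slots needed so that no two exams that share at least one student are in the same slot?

Civics, Physics, Biology are mutually in conflict, so at least 3 time slots are needed.
3 time slots suffice: time slot 1 → {Civics, Art}; time slot 2 → {Physics, Econ, Latin}; time slot 3 → {Biology, Chemistry}. No two conflicting exams share a time slot.

3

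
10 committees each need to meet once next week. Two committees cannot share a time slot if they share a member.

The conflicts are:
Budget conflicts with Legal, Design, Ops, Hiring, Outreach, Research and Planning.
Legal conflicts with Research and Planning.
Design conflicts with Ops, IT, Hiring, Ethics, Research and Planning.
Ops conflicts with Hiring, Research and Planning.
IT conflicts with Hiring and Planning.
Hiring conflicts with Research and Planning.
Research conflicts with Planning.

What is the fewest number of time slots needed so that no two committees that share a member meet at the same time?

Budget, Design, Ops, Hiring, Research, Planning all conflict with each other, so at least 6 time slots are needed.
6 time slots suffice: time slot 1 → {Legal, Design, Outreach}; time slot 2 → {Budget, IT, Ethics}; time slot 3 → {Planning}; time slot 4 → {Hiring}; time slot 5 → {Research}; time slot 6 → {Ops}. No two conflicting committees share a time slot.

6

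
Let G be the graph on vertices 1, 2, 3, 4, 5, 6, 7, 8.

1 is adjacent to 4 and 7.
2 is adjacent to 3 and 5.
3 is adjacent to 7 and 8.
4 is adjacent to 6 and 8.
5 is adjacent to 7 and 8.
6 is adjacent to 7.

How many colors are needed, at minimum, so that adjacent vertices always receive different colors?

The cycle 4-8-3-7-6-4 has odd length 5, so it cannot be 2-colored; at least 3 colors are needed.
A valid assignment using 3 colors: 1=green, 2=red, 3=blue, 4=blue, 5=blue, 6=green, 7=red, 8=red. Every edge joins two different colors.

3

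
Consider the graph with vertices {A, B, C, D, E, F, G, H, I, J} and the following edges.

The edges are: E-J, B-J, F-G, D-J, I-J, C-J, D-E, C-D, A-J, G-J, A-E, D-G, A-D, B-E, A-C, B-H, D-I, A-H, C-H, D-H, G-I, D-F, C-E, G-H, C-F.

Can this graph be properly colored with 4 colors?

A, C, D, E, J are mutually adjacent (a clique of size 5), so at least 5 colors are needed.
So 4 colors are not enough.

No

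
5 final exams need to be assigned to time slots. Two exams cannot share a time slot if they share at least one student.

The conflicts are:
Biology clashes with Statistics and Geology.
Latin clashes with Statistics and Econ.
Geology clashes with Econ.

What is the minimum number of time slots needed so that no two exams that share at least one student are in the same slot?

3

The cycle Latin-Statistics-Biology-Geology-Econ-Latin has odd length 5, so it cannot be 2-colored; at least 3 time slots are needed.
3 time slots suffice: time slot 1 → {Biology, Econ}; time slot 2 → {Statistics, Geology}; time slot 3 → {Latin}. Each listed conflict is separated.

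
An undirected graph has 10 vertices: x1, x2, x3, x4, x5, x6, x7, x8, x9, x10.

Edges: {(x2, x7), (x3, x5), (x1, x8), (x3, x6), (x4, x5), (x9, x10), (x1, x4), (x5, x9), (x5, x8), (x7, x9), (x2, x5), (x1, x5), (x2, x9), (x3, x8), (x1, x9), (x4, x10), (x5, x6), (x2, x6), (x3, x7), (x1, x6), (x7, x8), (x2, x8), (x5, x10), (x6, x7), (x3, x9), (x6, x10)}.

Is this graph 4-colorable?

The chromatic number is 3. x4, x5, x10 are mutually adjacent, so at least 3 colors are needed.
3 colors suffice: color 1 → {x5, x7}; color 2 → {x4, x6, x8, x9}; color 3 → {x1, x2, x3, x10}.
Since 4 ≥ 3, a proper 4-coloring certainly exists.

Yes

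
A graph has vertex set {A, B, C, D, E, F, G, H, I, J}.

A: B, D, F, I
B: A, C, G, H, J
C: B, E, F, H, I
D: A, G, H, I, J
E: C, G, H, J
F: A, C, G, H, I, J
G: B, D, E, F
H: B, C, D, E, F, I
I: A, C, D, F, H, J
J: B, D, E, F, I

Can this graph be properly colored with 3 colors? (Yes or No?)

C, F, H, I form a clique, so at least 4 colors are needed.
So 3 colors are not enough.

No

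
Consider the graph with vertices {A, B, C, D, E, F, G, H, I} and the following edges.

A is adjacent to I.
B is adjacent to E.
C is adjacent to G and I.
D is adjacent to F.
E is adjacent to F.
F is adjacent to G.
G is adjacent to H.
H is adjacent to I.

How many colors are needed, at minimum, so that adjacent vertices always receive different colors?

A and I are adjacent, so at least 2 colors are needed.
2 colors suffice: A=2, B=2, C=2, D=1, E=1, F=2, G=1, H=2, I=1. No two adjacent vertices share a color.

2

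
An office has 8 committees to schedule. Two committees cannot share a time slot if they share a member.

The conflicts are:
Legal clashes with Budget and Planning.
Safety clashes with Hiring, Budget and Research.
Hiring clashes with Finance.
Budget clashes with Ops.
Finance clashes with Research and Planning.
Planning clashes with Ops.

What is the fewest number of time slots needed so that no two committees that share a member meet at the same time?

Legal and Budget conflict, so at least 2 time slots are needed.
2 time slots suffice: time slot 1 → {Hiring, Budget, Research, Planning}; time slot 2 → {Legal, Safety, Finance, Ops}. No two conflicting committees share a time slot.

2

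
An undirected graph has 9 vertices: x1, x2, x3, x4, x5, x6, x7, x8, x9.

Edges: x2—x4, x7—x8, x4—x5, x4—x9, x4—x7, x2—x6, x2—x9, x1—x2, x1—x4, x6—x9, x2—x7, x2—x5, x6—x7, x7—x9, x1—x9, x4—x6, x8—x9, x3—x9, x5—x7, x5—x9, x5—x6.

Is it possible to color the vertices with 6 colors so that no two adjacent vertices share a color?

The chromatic number is 6. x2, x4, x5, x6, x7, x9 are pairwise adjacent (a clique of size 6), so at least 6 colors are needed.
One proper 6-coloring: x1=2, x2=4, x3=2, x4=3, x5=6, x6=5, x7=2, x8=3, x9=1.
That is already a proper 6-coloring.

Yes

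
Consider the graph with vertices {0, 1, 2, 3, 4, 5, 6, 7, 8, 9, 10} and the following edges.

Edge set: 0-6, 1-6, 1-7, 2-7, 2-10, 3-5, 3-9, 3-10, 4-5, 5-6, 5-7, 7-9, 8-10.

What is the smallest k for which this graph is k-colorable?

The cycle 5-7-2-10-3-5 has odd length 5, so it cannot be 2-colored; at least 3 colors are needed.
One proper 3-coloring: 0=a, 1=a, 2=c, 3=b, 4=b, 5=a, 6=b, 7=b, 8=b, 9=a, 10=a. No two adjacent vertices share a color.

3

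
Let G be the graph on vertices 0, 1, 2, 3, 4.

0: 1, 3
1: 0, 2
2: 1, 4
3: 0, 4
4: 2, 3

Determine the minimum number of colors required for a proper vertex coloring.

3

The cycle 1-0-3-4-2-1 has odd length 5, so it cannot be 2-colored; at least 3 colors are needed.
A valid assignment using 3 colors: 0=blue, 1=red, 2=blue, 3=red, 4=green. Every edge joins two different colors.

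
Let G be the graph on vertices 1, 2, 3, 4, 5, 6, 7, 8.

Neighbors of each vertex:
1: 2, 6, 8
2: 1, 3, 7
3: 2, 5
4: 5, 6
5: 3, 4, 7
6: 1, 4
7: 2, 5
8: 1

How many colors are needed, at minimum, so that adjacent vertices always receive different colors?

4 and 5 are adjacent, so at least 2 colors are needed.
A valid assignment using 2 colors: 1=b, 2=a, 3=b, 4=b, 5=a, 6=a, 7=b, 8=a. Each edge has distinct colors on its endpoints.

2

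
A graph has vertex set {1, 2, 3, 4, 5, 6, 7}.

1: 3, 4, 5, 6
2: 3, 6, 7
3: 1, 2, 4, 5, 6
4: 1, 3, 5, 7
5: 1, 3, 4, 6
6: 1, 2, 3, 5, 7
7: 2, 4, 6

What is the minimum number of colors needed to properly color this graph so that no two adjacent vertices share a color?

4

1, 3, 4, 5 are mutually adjacent (a clique of size 4), so at least 4 colors are needed.
4 colors suffice: color red → {3, 7}; color blue → {4, 6}; color green → {1, 2}; color yellow → {5}. No two adjacent vertices share a color.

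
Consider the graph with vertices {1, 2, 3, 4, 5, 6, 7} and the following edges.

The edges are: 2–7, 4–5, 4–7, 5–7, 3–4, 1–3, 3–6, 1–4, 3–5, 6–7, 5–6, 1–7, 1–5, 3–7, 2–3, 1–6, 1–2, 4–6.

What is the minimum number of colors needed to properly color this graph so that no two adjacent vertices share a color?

6

1, 3, 4, 5, 6, 7 are mutually adjacent (a clique of size 6), so at least 6 colors are needed.
A valid assignment using 6 colors: 1=red, 2=yellow, 3=blue, 4=yellow, 5=orange, 6=purple, 7=green. Every edge joins two different colors.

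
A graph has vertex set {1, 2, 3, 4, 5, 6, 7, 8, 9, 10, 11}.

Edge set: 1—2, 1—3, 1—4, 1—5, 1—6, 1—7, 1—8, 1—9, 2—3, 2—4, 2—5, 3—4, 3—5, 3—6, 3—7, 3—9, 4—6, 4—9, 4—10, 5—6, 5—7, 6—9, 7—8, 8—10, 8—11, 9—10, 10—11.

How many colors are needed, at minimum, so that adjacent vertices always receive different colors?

5

1, 3, 4, 6, 9 are mutually adjacent (a clique of size 5), so at least 5 colors are needed.
5 colors suffice: color red → {1, 10}; color blue → {3, 8}; color green → {4, 5, 11}; color yellow → {2, 6, 7}; color purple → {9}. Each edge has distinct colors on its endpoints.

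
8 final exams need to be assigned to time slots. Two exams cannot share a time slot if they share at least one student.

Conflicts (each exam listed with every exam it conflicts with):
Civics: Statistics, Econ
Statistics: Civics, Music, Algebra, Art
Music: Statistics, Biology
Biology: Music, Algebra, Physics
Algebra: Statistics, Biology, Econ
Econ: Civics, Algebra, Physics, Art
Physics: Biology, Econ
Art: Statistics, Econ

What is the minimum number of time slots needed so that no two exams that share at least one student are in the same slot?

Civics and Statistics conflict, so at least 2 time slots are needed.
2 time slots suffice: time slot 1 → {Statistics, Biology, Econ}; time slot 2 → {Civics, Music, Algebra, Physics, Art}. Each listed conflict is separated.

2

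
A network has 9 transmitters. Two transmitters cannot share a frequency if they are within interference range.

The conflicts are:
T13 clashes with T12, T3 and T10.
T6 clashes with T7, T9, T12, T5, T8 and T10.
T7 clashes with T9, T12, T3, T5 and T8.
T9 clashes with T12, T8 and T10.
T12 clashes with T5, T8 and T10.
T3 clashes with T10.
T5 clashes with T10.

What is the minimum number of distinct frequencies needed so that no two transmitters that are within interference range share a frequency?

5

T6, T7, T9, T12, T8 all conflict with each other, so at least 5 frequencies are needed.
5 frequencies suffice: frequency 1 → {T12, T3}; frequency 2 → {T13, T6}; frequency 3 → {T7, T10}; frequency 4 → {T9, T5}; frequency 5 → {T8}. Each listed conflict is separated.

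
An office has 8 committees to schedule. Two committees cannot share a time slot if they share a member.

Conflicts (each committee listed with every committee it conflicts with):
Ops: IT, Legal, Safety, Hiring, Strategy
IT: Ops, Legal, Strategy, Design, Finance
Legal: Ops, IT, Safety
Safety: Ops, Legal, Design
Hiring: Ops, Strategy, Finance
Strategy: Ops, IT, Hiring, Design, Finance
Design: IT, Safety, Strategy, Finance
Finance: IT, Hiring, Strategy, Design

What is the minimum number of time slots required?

4

IT, Strategy, Design, Finance pairwise conflict, so at least 4 time slots are needed.
4 time slots suffice: time slot 1 → {Safety, Strategy}; time slot 2 → {IT, Hiring}; time slot 3 → {Ops, Finance}; time slot 4 → {Legal, Design}. Every pair that conflicts lands in different time slots.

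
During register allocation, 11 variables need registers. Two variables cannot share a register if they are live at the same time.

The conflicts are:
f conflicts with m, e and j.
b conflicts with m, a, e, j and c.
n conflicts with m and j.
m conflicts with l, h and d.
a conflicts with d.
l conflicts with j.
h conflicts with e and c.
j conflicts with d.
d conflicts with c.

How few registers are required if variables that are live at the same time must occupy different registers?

b and a conflict, so at least 2 registers are needed.
2 registers suffice: register 1 → {m, a, e, j, c}; register 2 → {f, b, n, l, h, d}. Each listed conflict is separated.

2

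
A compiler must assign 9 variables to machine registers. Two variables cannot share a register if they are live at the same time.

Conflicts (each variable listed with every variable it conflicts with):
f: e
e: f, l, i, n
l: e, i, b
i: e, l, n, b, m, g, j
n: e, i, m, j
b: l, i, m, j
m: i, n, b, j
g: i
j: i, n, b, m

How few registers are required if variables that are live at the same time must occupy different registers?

i, n, m, j pairwise conflict, so at least 4 registers are needed.
4 registers suffice: register 1 → {f, i}; register 2 → {e, g, j}; register 3 → {n, b}; register 4 → {l, m}. Each listed conflict is separated.

4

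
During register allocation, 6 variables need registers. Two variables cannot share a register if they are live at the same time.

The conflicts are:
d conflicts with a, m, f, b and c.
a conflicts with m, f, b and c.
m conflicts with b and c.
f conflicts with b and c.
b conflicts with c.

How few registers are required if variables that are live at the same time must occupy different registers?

5

d, a, m, b, c are mutually in conflict, so at least 5 registers are needed.
5 registers suffice: register 1 → {c}; register 2 → {b}; register 3 → {d}; register 4 → {a}; register 5 → {m, f}. No two conflicting variables share a register.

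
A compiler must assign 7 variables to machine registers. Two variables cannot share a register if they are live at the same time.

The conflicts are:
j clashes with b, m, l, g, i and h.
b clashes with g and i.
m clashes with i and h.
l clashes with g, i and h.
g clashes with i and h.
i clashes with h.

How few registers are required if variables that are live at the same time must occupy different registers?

5

j, l, g, i, h pairwise conflict, so at least 5 registers are needed.
5 registers suffice: register 1 → {i}; register 2 → {j}; register 3 → {m, g}; register 4 → {b, h}; register 5 → {l}. No two conflicting variables share a register.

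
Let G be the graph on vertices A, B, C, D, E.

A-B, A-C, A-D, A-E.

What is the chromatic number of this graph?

2

A and C are adjacent, so at least 2 colors are needed.
A valid assignment using 2 colors: A=1, B=2, C=2, D=2, E=2. No two adjacent vertices share a color.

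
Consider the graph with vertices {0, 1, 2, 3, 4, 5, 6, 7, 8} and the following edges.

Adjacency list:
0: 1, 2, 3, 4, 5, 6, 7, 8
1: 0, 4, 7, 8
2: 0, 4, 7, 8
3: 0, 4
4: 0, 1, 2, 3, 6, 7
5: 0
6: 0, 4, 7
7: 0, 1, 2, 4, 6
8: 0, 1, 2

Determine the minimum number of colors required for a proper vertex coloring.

0, 1, 4, 7 are mutually adjacent (a clique of size 4), so at least 4 colors are needed.
A valid assignment using 4 colors: 0=red, 1=yellow, 2=yellow, 3=green, 4=blue, 5=blue, 6=yellow, 7=green, 8=blue. No two adjacent vertices share a color.

4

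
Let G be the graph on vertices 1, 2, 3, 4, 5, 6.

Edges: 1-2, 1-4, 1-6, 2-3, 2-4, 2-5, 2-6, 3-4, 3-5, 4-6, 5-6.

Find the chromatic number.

1, 2, 4, 6 are pairwise adjacent (a clique of size 4), so at least 4 colors are needed.
4 colors suffice: color a → {2}; color b → {4, 5}; color c → {3, 6}; color d → {1}. Every edge joins two different colors.

4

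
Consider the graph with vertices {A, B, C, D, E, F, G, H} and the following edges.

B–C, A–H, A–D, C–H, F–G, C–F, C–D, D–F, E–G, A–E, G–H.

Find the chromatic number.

3

C, D, F are mutually adjacent, so at least 3 colors are needed.
3 colors suffice: A=1, B=2, C=1, D=2, E=2, F=3, G=1, H=2. Every edge joins two different colors.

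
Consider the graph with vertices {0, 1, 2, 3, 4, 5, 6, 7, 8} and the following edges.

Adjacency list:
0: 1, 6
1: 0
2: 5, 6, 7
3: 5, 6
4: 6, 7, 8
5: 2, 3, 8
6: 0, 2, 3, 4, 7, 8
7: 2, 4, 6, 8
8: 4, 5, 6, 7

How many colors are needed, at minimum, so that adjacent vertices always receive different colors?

4

4, 6, 7, 8 are mutually adjacent (a clique of size 4), so at least 4 colors are needed.
4 colors suffice: color red → {1, 5, 6}; color blue → {0, 2, 3, 8}; color green → {7}; color yellow → {4}. No two adjacent vertices share a color.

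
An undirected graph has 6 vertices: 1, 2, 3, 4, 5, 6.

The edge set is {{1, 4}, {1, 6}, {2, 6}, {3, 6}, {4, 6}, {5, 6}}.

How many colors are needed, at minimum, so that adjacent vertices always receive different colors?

3

1, 4, 6 are mutually adjacent, so at least 3 colors are needed.
3 colors suffice: color a → {6}; color b → {2, 3, 4, 5}; color c → {1}. Each edge has distinct colors on its endpoints.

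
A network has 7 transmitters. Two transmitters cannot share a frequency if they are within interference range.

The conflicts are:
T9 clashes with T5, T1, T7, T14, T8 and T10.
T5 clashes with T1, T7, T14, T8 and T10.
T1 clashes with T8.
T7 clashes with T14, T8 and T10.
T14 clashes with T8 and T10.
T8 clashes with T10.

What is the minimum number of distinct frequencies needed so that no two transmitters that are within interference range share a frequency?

6

T9, T5, T7, T14, T8, T10 all conflict with each other, so at least 6 frequencies are needed.
A valid assignment using 6 frequencies: T9=2, T5=1, T1=4, T7=5, T14=4, T8=3, T10=6. No two conflicting transmitters share a frequency.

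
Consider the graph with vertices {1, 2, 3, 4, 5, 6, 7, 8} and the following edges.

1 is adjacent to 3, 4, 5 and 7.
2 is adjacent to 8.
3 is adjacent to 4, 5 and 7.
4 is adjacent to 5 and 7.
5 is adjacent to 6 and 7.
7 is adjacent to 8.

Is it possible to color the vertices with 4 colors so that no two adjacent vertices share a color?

1, 3, 4, 5, 7 are mutually adjacent (a clique of size 5), so at least 5 colors are needed.
So 4 colors are not enough.

No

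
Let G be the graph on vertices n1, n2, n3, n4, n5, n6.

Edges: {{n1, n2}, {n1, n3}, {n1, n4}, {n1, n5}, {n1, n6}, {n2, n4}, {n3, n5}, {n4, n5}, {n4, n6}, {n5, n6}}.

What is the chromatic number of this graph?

4

n1, n4, n5, n6 are pairwise adjacent (a clique of size 4), so at least 4 colors are needed.
4 colors suffice: color red → {n1}; color blue → {n2, n5}; color green → {n3, n4}; color yellow → {n6}. No two adjacent vertices share a color.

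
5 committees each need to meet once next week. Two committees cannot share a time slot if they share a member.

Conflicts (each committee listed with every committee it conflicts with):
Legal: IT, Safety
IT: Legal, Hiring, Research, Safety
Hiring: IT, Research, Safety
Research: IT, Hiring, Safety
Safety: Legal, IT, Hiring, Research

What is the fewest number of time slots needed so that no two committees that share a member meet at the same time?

4

IT, Hiring, Research, Safety pairwise conflict, so at least 4 time slots are needed.
4 time slots suffice: time slot 1 → {IT}; time slot 2 → {Safety}; time slot 3 → {Legal, Hiring}; time slot 4 → {Research}. No two conflicting committees share a time slot.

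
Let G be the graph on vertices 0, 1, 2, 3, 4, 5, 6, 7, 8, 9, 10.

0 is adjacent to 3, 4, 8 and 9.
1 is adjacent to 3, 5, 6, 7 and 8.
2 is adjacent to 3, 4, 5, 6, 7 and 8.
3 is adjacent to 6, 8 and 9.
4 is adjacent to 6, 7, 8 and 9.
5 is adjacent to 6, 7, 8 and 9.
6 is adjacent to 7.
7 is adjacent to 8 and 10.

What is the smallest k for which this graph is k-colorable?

1, 5, 7, 8 are mutually adjacent (a clique of size 4), so at least 4 colors are needed.
4 colors suffice: color a → {6, 8, 9, 10}; color b → {3, 7}; color c → {4, 5}; color d → {0, 1, 2}. No two adjacent vertices share a color.

4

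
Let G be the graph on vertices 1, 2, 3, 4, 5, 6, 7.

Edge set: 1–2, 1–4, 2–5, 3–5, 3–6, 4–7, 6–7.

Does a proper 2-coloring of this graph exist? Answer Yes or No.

No

The cycle 5-3-6-7-4-1-2-5 has odd length 7, so it cannot be 2-colored; at least 3 colors are needed.
So 2 colors are not enough.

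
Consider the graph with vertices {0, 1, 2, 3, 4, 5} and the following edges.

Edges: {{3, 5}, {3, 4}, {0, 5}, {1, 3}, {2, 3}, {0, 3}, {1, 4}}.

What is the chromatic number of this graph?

0, 3, 5 are mutually adjacent, so at least 3 colors are needed.
A valid assignment using 3 colors: 0=c, 1=c, 2=b, 3=a, 4=b, 5=b. Each edge has distinct colors on its endpoints.

3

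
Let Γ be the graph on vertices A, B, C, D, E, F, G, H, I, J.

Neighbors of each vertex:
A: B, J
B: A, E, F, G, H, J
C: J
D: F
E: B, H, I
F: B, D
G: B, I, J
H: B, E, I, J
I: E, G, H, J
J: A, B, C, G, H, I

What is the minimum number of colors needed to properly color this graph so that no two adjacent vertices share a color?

3

H, I, J are pairwise adjacent, so at least 3 colors are needed.
3 colors suffice: A=3, B=2, C=2, D=2, E=1, F=1, G=3, H=3, I=2, J=1. Every edge joins two different colors.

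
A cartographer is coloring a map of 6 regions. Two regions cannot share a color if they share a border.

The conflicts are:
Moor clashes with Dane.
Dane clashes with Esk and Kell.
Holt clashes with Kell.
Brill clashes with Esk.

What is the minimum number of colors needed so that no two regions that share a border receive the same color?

Dane and Esk conflict, so at least 2 colors are needed.
2 colors suffice: color 1 → {Dane, Holt, Brill}; color 2 → {Moor, Esk, Kell}. No two conflicting regions share a color.

2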